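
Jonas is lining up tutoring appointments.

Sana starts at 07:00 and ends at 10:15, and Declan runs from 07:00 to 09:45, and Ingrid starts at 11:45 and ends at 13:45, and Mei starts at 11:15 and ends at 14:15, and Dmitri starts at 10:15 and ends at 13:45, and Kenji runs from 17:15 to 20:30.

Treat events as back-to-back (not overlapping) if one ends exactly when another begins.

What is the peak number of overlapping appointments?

3

Sort all start/end points and keep a running count:
07:00 start Declan → 1
07:00 start Sana → 2
09:45 end Declan → 1
10:15 end Sana → 0
10:15 start Dmitri → 1
11:15 start Mei → 2
11:45 start Ingrid → 3
13:45 end Dmitri → 2
13:45 end Ingrid → 1
14:15 end Mei → 0
17:15 start Kenji → 1
20:30 end Kenji → 0
Peak is 3, at 11:45 (Dmitri, Ingrid, Mei).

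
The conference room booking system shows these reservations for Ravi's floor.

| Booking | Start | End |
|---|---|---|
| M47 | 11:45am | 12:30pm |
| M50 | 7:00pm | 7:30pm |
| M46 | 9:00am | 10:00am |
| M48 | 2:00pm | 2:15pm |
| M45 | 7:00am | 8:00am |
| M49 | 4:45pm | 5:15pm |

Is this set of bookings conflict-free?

Yes

Sorted by start: M45, M46, M47, M48, M49, M50.
M46 starts after M45 ends, so M45 has no further overlaps.
M47 starts after M46 ends, so M46 has no further overlaps.
M48 starts after M47 ends, so M47 has no further overlaps.
M49 starts after M48 ends, so M48 has no further overlaps.
M50 starts after M49 ends.
Every pair is clear; the schedule has no overlaps.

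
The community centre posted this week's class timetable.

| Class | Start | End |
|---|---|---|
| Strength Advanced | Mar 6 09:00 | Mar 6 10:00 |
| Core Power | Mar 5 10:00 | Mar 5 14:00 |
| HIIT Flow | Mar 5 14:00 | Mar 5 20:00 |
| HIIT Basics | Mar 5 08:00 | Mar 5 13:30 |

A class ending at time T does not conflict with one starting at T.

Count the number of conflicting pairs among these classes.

1

Sorted by start: HIIT Basics, Core Power, HIIT Flow, Strength Advanced.
Core Power starts before HIIT Basics ends → HIIT Basics and Core Power overlap.
HIIT Flow starts after HIIT Basics ends, so HIIT Basics has no further overlaps.
HIIT Flow starts exactly when Core Power ends (back-to-back, no overlap), so Core Power has no further overlaps.
Strength Advanced starts after HIIT Flow ends.
Overlapping pairs: Core Power & HIIT Basics — 1 in total.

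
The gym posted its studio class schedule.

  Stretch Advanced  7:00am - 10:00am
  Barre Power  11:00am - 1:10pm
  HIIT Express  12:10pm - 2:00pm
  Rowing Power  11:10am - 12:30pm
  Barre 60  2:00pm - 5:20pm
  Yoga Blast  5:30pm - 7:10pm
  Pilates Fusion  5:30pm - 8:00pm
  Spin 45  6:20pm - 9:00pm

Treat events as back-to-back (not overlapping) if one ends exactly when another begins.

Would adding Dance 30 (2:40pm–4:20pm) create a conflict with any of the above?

Stretch Advanced: ends 10:00am at or before Dance 30 starts 2:40pm → clear.
Barre Power: ends 1:10pm at or before Dance 30 starts 2:40pm → clear.
Rowing Power: ends 12:30pm at or before Dance 30 starts 2:40pm → clear.
HIIT Express: ends 2:00pm at or before Dance 30 starts 2:40pm → clear.
Barre 60: starts 2:00pm before Dance 30 ends 4:20pm, and ends 5:20pm after Dance 30 starts 2:40pm → overlap.
Yoga Blast: starts 5:30pm at or after Dance 30 ends 4:20pm → clear.
Pilates Fusion: starts 5:30pm at or after Dance 30 ends 4:20pm → clear.
Spin 45: starts 6:20pm at or after Dance 30 ends 4:20pm → clear.
Dance 30 overlaps Barre 60.

Yes — it overlaps Barre 60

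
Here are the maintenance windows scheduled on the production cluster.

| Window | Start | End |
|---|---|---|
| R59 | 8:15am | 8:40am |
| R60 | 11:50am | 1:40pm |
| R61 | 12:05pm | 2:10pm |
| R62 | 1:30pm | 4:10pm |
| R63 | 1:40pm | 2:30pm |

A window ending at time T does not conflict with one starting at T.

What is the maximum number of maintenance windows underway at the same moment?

3

Walk through starts and ends in time order (an end at T is processed before a start at T):
8:15am start R59 → 1
8:40am end R59 → 0
11:50am start R60 → 1
12:05pm start R61 → 2
1:30pm start R62 → 3
1:40pm end R60 → 2
1:40pm start R63 → 3
2:10pm end R61 → 2
2:30pm end R63 → 1
4:10pm end R62 → 0
Peak is 3, at 1:30pm (R60, R61, R62).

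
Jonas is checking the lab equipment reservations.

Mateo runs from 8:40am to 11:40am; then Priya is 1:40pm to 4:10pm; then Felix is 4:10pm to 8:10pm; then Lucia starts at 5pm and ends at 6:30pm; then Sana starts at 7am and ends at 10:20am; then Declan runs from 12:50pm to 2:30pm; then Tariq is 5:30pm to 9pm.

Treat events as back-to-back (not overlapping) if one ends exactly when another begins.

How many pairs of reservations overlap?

5

Sorted by start: Sana, Mateo, Declan, Priya, Felix, Lucia, Tariq.
Mateo starts before Sana ends → Sana and Mateo overlap.
Declan starts after Sana ends, so nothing later overlaps Sana either.
Declan starts after Mateo ends, so nothing later overlaps Mateo either.
Priya starts before Declan ends → Declan and Priya overlap.
Felix starts after Declan ends, so nothing later overlaps Declan either.
Felix starts exactly when Priya ends (back-to-back, no overlap), so nothing later overlaps Priya either.
Lucia starts before Felix ends → Felix and Lucia overlap.
Tariq starts before Felix ends → Felix and Tariq overlap.
Tariq starts before Lucia ends → Lucia and Tariq overlap.
Overlapping pairs: Declan & Priya, Felix & Lucia, Felix & Tariq, Lucia & Tariq, Mateo & Sana — 5 in total.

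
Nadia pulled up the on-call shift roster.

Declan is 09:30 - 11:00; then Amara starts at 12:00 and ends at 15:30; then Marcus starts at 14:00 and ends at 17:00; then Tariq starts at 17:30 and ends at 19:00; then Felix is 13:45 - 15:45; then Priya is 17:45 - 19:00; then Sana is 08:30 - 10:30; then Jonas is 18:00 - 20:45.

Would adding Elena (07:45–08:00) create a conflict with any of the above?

Sana: starts 08:30 at or after Elena ends 08:00 → clear.
Declan: starts 09:30 at or after Elena ends 08:00 → clear.
Amara: starts 12:00 at or after Elena ends 08:00 → clear.
Felix: starts 13:45 at or after Elena ends 08:00 → clear.
Marcus: starts 14:00 at or after Elena ends 08:00 → clear.
Tariq: starts 17:30 at or after Elena ends 08:00 → clear.
Priya: starts 17:45 at or after Elena ends 08:00 → clear.
Jonas: starts 18:00 at or after Elena ends 08:00 → clear.

No — it doesn't clash with anything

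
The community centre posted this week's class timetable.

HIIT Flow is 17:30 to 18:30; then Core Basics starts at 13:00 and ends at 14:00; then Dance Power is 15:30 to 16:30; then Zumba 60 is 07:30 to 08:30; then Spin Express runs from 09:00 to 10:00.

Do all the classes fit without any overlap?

Yes

Sorted by start: Zumba 60, Spin Express, Core Basics, Dance Power, HIIT Flow.
Spin Express starts after Zumba 60 ends, so Zumba 60 has no further overlaps.
Core Basics starts after Spin Express ends, so Spin Express has no further overlaps.
Dance Power starts after Core Basics ends, so Core Basics has no further overlaps.
HIIT Flow starts after Dance Power ends.
Every pair is clear; the schedule has no overlaps.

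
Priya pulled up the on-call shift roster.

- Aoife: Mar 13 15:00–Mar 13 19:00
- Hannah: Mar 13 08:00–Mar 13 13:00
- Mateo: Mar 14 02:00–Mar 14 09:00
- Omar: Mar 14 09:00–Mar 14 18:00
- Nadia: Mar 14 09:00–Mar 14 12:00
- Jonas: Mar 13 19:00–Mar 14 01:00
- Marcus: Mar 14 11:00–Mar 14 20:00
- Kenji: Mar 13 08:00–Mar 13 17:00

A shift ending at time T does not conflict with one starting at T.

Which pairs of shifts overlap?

Sorted by start: Hannah, Kenji, Aoife, Jonas, Mateo, Nadia, Omar, Marcus.
Kenji starts before Hannah ends → Hannah and Kenji overlap.
Aoife starts after Hannah ends — done with Hannah.
Aoife starts before Kenji ends → Kenji and Aoife overlap.
Jonas starts after Kenji ends — done with Kenji.
Jonas starts exactly when Aoife ends (back-to-back, no overlap) — done with Aoife.
Mateo starts after Jonas ends — done with Jonas.
Nadia starts exactly when Mateo ends (back-to-back, no overlap) — done with Mateo.
Omar starts before Nadia ends → Nadia and Omar overlap.
Marcus starts before Nadia ends → Nadia and Marcus overlap.
Marcus starts before Omar ends → Omar and Marcus overlap.

Aoife & Kenji, Hannah & Kenji, Marcus & Nadia, Marcus & Omar, Nadia & Omar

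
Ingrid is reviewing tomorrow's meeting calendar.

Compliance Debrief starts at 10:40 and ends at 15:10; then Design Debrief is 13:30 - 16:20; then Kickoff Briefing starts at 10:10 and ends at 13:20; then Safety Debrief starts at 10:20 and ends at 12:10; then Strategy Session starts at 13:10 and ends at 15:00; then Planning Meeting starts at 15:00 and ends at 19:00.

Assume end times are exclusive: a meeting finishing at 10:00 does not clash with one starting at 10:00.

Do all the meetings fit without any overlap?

No

Sorted by start: Kickoff Briefing, Safety Debrief, Compliance Debrief, Strategy Session, Design Debrief, Planning Meeting.
Safety Debrief starts before Kickoff Briefing ends → Kickoff Briefing and Safety Debrief overlap.
That's a conflict, so the schedule is not conflict-free.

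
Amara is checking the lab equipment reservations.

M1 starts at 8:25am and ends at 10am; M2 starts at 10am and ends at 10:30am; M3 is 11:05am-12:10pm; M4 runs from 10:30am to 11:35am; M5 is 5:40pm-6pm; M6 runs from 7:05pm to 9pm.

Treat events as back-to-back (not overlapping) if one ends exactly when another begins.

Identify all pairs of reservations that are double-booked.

M3 & M4

Sorted by start: M1, M2, M4, M3, M5, M6.
M2 starts exactly when M1 ends (back-to-back, no overlap); M1 is clear from here.
M4 starts exactly when M2 ends (back-to-back, no overlap); M2 is clear from here.
M3 starts before M4 ends → M4 and M3 overlap.
M5 starts after M4 ends; M4 is clear from here.
M5 starts after M3 ends; M3 is clear from here.
M6 starts after M5 ends.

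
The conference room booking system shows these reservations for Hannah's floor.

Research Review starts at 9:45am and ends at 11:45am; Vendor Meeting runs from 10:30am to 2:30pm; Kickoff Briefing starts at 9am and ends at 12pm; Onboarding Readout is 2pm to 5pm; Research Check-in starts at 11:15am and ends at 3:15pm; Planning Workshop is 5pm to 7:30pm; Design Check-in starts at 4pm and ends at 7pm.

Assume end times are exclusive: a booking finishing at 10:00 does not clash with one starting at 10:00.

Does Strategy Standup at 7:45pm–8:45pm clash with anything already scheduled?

No — it doesn't clash with anything

Kickoff Briefing: ends 12pm at or before Strategy Standup starts 7:45pm → clear.
Research Review: ends 11:45am at or before Strategy Standup starts 7:45pm → clear.
Vendor Meeting: ends 2:30pm at or before Strategy Standup starts 7:45pm → clear.
Research Check-in: ends 3:15pm at or before Strategy Standup starts 7:45pm → clear.
Onboarding Readout: ends 5pm at or before Strategy Standup starts 7:45pm → clear.
Design Check-in: ends 7pm at or before Strategy Standup starts 7:45pm → clear.
Planning Workshop: ends 7:30pm at or before Strategy Standup starts 7:45pm → clear.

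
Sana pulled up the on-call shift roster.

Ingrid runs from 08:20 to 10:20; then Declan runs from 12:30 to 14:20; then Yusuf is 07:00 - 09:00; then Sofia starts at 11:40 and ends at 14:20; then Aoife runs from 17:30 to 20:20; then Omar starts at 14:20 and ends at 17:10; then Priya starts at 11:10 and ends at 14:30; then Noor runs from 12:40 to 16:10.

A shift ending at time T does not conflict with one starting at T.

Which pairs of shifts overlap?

Two intervals overlap when each starts before the other ends.
Sorted by start: Yusuf, Ingrid, Priya, Sofia, Declan, Noor, Omar, Aoife.
Ingrid starts before Yusuf ends → Yusuf and Ingrid overlap.
Priya starts after Yusuf ends, so Yusuf has no further overlaps.
Priya starts after Ingrid ends, so Ingrid has no further overlaps.
Sofia starts before Priya ends → Priya and Sofia overlap.
Declan starts before Priya ends → Priya and Declan overlap.
Noor starts before Priya ends → Priya and Noor overlap.
Omar starts before Priya ends → Priya and Omar overlap.
Aoife starts after Priya ends.
Declan starts before Sofia ends → Sofia and Declan overlap.
Noor starts before Sofia ends → Sofia and Noor overlap.
Omar starts exactly when Sofia ends (back-to-back, no overlap), so Sofia has no further overlaps.
Noor starts before Declan ends → Declan and Noor overlap.
Omar starts exactly when Declan ends (back-to-back, no overlap), so Declan has no further overlaps.
Omar starts before Noor ends → Noor and Omar overlap.
Aoife starts after Noor ends.
Aoife starts after Omar ends.

Declan & Noor, Declan & Priya, Declan & Sofia, Ingrid & Yusuf, Noor & Omar, Noor & Priya, Noor & Sofia, Omar & Priya, Priya & Sofia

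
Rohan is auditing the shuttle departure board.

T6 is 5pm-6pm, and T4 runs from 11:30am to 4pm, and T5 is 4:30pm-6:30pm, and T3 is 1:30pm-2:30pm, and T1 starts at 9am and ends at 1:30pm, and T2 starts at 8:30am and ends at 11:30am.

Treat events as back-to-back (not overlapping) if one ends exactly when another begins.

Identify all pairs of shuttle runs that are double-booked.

T1 & T2, T1 & T4, T3 & T4, T5 & T6

Check each pair: they overlap iff neither finishes before the other starts.
Sorted by start: T2, T1, T4, T3, T5, T6.
T1 starts before T2 ends → T2 and T1 overlap.
T4 starts exactly when T2 ends (back-to-back, no overlap), so nothing later overlaps T2 either.
T4 starts before T1 ends → T1 and T4 overlap.
T3 starts exactly when T1 ends (back-to-back, no overlap), so nothing later overlaps T1 either.
T3 starts before T4 ends → T4 and T3 overlap.
T5 starts after T4 ends, so nothing later overlaps T4 either.
T5 starts after T3 ends, so nothing later overlaps T3 either.
T6 starts before T5 ends → T5 and T6 overlap.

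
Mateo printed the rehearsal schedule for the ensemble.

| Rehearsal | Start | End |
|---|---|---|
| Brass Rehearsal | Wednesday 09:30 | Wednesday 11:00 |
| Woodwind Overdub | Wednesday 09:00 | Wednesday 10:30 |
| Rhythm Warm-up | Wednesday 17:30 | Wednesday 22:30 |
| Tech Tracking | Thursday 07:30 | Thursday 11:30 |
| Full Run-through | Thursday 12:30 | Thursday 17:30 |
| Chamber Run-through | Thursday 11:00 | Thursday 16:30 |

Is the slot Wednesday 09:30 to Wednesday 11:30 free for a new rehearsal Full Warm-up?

No — it overlaps Brass Rehearsal, Woodwind Overdub

Woodwind Overdub: starts Wednesday 09:00 before Full Warm-up ends Wednesday 11:30, and ends Wednesday 10:30 after Full Warm-up starts Wednesday 09:30 → overlap.
Brass Rehearsal: starts Wednesday 09:30 before Full Warm-up ends Wednesday 11:30, and ends Wednesday 11:00 after Full Warm-up starts Wednesday 09:30 → overlap.
Rhythm Warm-up: starts Wednesday 17:30 at or after Full Warm-up ends Wednesday 11:30 → clear.
Tech Tracking: starts Thursday 07:30 at or after Full Warm-up ends Wednesday 11:30 → clear.
Chamber Run-through: starts Thursday 11:00 at or after Full Warm-up ends Wednesday 11:30 → clear.
Full Run-through: starts Thursday 12:30 at or after Full Warm-up ends Wednesday 11:30 → clear.
Full Warm-up overlaps Brass Rehearsal, Woodwind Overdub.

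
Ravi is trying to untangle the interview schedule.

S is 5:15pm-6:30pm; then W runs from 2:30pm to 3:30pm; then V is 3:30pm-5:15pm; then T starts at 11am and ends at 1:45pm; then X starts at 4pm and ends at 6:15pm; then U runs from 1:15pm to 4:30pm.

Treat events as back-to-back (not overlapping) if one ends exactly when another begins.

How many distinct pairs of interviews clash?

6

Sorted by start: T, U, W, V, X, S.
U starts before T ends → T and U overlap.
W starts after T ends; T is clear from here.
W starts before U ends → U and W overlap.
V starts before U ends → U and V overlap.
X starts before U ends → U and X overlap.
S starts after U ends.
V starts exactly when W ends (back-to-back, no overlap); W is clear from here.
X starts before V ends → V and X overlap.
S starts exactly when V ends (back-to-back, no overlap).
S starts before X ends → X and S overlap.
Overlapping pairs: S & X, T & U, U & V, U & W, U & X, V & X — 6 in total.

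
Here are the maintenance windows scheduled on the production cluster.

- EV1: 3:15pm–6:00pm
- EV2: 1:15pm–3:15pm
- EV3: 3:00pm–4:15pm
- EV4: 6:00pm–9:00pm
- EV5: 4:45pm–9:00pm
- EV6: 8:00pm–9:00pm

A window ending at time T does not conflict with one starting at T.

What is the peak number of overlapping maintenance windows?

3

Sort all start/end points and keep a running count:
1:15pm start EV2 → 1
3:00pm start EV3 → 2
3:15pm end EV2 → 1
3:15pm start EV1 → 2
4:15pm end EV3 → 1
4:45pm start EV5 → 2
6:00pm end EV1 → 1
6:00pm start EV4 → 2
8:00pm start EV6 → 3
9:00pm end EV4 → 2
9:00pm end EV5 → 1
9:00pm end EV6 → 0
Peak is 3, at 8:00pm (EV4, EV5, EV6).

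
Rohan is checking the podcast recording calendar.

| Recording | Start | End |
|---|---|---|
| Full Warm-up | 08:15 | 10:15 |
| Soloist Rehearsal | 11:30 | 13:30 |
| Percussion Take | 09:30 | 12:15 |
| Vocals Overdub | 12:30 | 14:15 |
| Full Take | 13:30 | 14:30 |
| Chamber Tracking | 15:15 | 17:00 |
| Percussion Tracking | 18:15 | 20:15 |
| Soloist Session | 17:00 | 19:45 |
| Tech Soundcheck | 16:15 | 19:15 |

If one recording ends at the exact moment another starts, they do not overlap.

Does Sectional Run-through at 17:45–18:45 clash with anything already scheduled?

Yes — it overlaps Percussion Tracking, Soloist Session, Tech Soundcheck

Full Warm-up: ends 10:15 at or before Sectional Run-through starts 17:45 → clear.
Percussion Take: ends 12:15 at or before Sectional Run-through starts 17:45 → clear.
Soloist Rehearsal: ends 13:30 at or before Sectional Run-through starts 17:45 → clear.
Vocals Overdub: ends 14:15 at or before Sectional Run-through starts 17:45 → clear.
Full Take: ends 14:30 at or before Sectional Run-through starts 17:45 → clear.
Chamber Tracking: ends 17:00 at or before Sectional Run-through starts 17:45 → clear.
Tech Soundcheck: starts 16:15 before Sectional Run-through ends 18:45, and ends 19:15 after Sectional Run-through starts 17:45 → overlap.
Soloist Session: starts 17:00 before Sectional Run-through ends 18:45, and ends 19:45 after Sectional Run-through starts 17:45 → overlap.
Percussion Tracking: starts 18:15 before Sectional Run-through ends 18:45, and ends 20:15 after Sectional Run-through starts 17:45 → overlap.
Sectional Run-through overlaps Percussion Tracking, Soloist Session, Tech Soundcheck.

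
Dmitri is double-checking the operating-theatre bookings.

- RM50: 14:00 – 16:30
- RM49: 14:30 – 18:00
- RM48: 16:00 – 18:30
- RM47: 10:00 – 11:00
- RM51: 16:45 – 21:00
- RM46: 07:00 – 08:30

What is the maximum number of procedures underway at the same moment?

3

Sweep the timeline, counting +1 at each start and −1 at each end (ends before starts at a tie):
07:00 start RM46 → 1
08:30 end RM46 → 0
10:00 start RM47 → 1
11:00 end RM47 → 0
14:00 start RM50 → 1
14:30 start RM49 → 2
16:00 start RM48 → 3
16:30 end RM50 → 2
16:45 start RM51 → 3
18:00 end RM49 → 2
18:30 end RM48 → 1
21:00 end RM51 → 0
Peak is 3, at 16:00 (RM48, RM49, RM50).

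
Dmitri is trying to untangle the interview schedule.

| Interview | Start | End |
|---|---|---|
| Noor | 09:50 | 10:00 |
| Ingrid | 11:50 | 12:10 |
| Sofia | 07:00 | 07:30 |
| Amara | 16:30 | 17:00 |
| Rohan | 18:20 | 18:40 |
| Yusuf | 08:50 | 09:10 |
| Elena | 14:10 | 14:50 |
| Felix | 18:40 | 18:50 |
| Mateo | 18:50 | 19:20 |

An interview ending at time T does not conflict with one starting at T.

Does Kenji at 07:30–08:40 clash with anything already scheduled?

No — it doesn't clash with anything

Sofia: ends 07:30 at or before Kenji starts 07:30 → clear.
Yusuf: starts 08:50 at or after Kenji ends 08:40 → clear.
Noor: starts 09:50 at or after Kenji ends 08:40 → clear.
Ingrid: starts 11:50 at or after Kenji ends 08:40 → clear.
Elena: starts 14:10 at or after Kenji ends 08:40 → clear.
Amara: starts 16:30 at or after Kenji ends 08:40 → clear.
Rohan: starts 18:20 at or after Kenji ends 08:40 → clear.
Felix: starts 18:40 at or after Kenji ends 08:40 → clear.
Mateo: starts 18:50 at or after Kenji ends 08:40 → clear.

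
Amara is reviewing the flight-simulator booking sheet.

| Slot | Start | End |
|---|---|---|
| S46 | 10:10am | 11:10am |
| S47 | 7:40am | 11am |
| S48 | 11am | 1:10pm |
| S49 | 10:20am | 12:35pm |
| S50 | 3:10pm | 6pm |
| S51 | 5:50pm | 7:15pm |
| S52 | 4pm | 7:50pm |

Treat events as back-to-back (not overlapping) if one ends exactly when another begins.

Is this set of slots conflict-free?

Sorted by start: S47, S46, S49, S48, S50, S52, S51.
S46 starts before S47 ends → S47 and S46 overlap.
That's a conflict, so the schedule is not conflict-free.

No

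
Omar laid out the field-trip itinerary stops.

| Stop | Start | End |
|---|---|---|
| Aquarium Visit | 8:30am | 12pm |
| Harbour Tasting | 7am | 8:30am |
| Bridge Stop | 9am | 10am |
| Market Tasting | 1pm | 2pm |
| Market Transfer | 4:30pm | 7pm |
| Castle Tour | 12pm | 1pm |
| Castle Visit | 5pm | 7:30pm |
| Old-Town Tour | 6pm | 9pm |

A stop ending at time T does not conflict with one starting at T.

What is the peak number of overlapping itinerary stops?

3

Walk through starts and ends in time order (an end at T is processed before a start at T):
7am start Harbour Tasting → 1
8:30am end Harbour Tasting → 0
8:30am start Aquarium Visit → 1
9am start Bridge Stop → 2
10am end Bridge Stop → 1
12pm end Aquarium Visit → 0
12pm start Castle Tour → 1
1pm end Castle Tour → 0
1pm start Market Tasting → 1
2pm end Market Tasting → 0
4:30pm start Market Transfer → 1
5pm start Castle Visit → 2
6pm start Old-Town Tour → 3
7pm end Market Transfer → 2
7:30pm end Castle Visit → 1
9pm end Old-Town Tour → 0
Peak is 3, at 6pm (Castle Visit, Market Transfer, Old-Town Tour).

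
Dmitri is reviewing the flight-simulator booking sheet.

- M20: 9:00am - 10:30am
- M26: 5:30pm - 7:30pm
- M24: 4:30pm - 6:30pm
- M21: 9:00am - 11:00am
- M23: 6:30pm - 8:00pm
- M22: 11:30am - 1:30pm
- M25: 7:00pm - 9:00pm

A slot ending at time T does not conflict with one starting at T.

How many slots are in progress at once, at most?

3

Sweep the timeline, counting +1 at each start and −1 at each end (ends before starts at a tie):
9:00am start M20 → 1
9:00am start M21 → 2
10:30am end M20 → 1
11:00am end M21 → 0
11:30am start M22 → 1
1:30pm end M22 → 0
4:30pm start M24 → 1
5:30pm start M26 → 2
6:30pm end M24 → 1
6:30pm start M23 → 2
7:00pm start M25 → 3
7:30pm end M26 → 2
8:00pm end M23 → 1
9:00pm end M25 → 0
Peak is 3, at 7:00pm (M23, M25, M26).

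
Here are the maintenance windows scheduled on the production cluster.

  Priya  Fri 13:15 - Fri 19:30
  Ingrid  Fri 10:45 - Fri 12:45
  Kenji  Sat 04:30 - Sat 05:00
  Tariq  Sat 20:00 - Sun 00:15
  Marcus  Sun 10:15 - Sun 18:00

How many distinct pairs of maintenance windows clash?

0

Sorted by start: Ingrid, Priya, Kenji, Tariq, Marcus.
Priya starts after Ingrid ends; Ingrid is clear from here.
Kenji starts after Priya ends; Priya is clear from here.
Tariq starts after Kenji ends; Kenji is clear from here.
Marcus starts after Tariq ends.
No pair overlaps.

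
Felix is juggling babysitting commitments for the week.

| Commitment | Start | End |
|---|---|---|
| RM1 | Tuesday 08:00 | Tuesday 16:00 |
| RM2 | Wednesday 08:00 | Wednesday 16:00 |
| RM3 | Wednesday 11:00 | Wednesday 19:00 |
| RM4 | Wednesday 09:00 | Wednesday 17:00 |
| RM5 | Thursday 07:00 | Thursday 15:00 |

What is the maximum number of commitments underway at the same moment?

3

Sweep the timeline, counting +1 at each start and −1 at each end (ends before starts at a tie):
Tuesday 08:00 start RM1 → 1
Tuesday 16:00 end RM1 → 0
Wednesday 08:00 start RM2 → 1
Wednesday 09:00 start RM4 → 2
Wednesday 11:00 start RM3 → 3
Wednesday 16:00 end RM2 → 2
Wednesday 17:00 end RM4 → 1
Wednesday 19:00 end RM3 → 0
Thursday 07:00 start RM5 → 1
Thursday 15:00 end RM5 → 0
Peak is 3, at Wednesday 11:00 (RM2, RM3, RM4).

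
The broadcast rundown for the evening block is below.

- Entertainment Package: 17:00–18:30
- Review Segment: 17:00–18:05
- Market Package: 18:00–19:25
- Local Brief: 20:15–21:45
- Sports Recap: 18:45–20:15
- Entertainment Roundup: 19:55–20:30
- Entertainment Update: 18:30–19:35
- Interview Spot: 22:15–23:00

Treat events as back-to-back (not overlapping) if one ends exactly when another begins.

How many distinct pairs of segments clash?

8

Two intervals overlap when each starts before the other ends.
Sorted by start: Entertainment Package, Review Segment, Market Package, Entertainment Update, Sports Recap, Entertainment Roundup, Local Brief, Interview Spot.
Review Segment starts before Entertainment Package ends → Entertainment Package and Review Segment overlap.
Market Package starts before Entertainment Package ends → Entertainment Package and Market Package overlap.
Entertainment Update starts exactly when Entertainment Package ends (back-to-back, no overlap), so nothing later overlaps Entertainment Package either.
Market Package starts before Review Segment ends → Review Segment and Market Package overlap.
Entertainment Update starts after Review Segment ends, so nothing later overlaps Review Segment either.
Entertainment Update starts before Market Package ends → Market Package and Entertainment Update overlap.
Sports Recap starts before Market Package ends → Market Package and Sports Recap overlap.
Entertainment Roundup starts after Market Package ends, so nothing later overlaps Market Package either.
Sports Recap starts before Entertainment Update ends → Entertainment Update and Sports Recap overlap.
Entertainment Roundup starts after Entertainment Update ends, so nothing later overlaps Entertainment Update either.
Entertainment Roundup starts before Sports Recap ends → Sports Recap and Entertainment Roundup overlap.
Local Brief starts exactly when Sports Recap ends (back-to-back, no overlap), so nothing later overlaps Sports Recap either.
Local Brief starts before Entertainment Roundup ends → Entertainment Roundup and Local Brief overlap.
Interview Spot starts after Entertainment Roundup ends.
Interview Spot starts after Local Brief ends.
Overlapping pairs: Entertainment Package & Market Package, Entertainment Package & Review Segment, Entertainment Roundup & Local Brief, Entertainment Roundup & Sports Recap, Entertainment Update & Market Package, Entertainment Update & Sports Recap, Market Package & Review Segment, Market Package & Sports Recap — 8 in total.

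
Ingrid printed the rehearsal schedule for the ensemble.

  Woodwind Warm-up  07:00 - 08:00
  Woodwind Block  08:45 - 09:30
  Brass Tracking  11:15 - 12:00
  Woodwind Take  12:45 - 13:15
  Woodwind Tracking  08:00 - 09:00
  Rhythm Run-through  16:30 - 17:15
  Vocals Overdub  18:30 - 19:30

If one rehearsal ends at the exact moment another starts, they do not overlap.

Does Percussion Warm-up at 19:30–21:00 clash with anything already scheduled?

Woodwind Warm-up: ends 08:00 at or before Percussion Warm-up starts 19:30 → clear.
Woodwind Tracking: ends 09:00 at or before Percussion Warm-up starts 19:30 → clear.
Woodwind Block: ends 09:30 at or before Percussion Warm-up starts 19:30 → clear.
Brass Tracking: ends 12:00 at or before Percussion Warm-up starts 19:30 → clear.
Woodwind Take: ends 13:15 at or before Percussion Warm-up starts 19:30 → clear.
Rhythm Run-through: ends 17:15 at or before Percussion Warm-up starts 19:30 → clear.
Vocals Overdub: ends 19:30 at or before Percussion Warm-up starts 19:30 → clear.

No — it doesn't clash with anything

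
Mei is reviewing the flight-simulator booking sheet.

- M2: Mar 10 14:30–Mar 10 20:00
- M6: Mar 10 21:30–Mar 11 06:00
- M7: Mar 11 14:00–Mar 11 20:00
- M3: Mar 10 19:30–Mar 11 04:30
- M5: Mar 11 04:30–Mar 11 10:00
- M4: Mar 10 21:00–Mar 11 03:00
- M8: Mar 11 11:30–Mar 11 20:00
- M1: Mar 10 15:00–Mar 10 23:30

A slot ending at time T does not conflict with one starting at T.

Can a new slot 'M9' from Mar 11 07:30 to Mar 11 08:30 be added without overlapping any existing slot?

No — it overlaps M5

M2: ends Mar 10 20:00 at or before M9 starts Mar 11 07:30 → clear.
M1: ends Mar 10 23:30 at or before M9 starts Mar 11 07:30 → clear.
M3: ends Mar 11 04:30 at or before M9 starts Mar 11 07:30 → clear.
M4: ends Mar 11 03:00 at or before M9 starts Mar 11 07:30 → clear.
M6: ends Mar 11 06:00 at or before M9 starts Mar 11 07:30 → clear.
M5: starts Mar 11 04:30 before M9 ends Mar 11 08:30, and ends Mar 11 10:00 after M9 starts Mar 11 07:30 → overlap.
M8: starts Mar 11 11:30 at or after M9 ends Mar 11 08:30 → clear.
M7: starts Mar 11 14:00 at or after M9 ends Mar 11 08:30 → clear.
M9 overlaps M5.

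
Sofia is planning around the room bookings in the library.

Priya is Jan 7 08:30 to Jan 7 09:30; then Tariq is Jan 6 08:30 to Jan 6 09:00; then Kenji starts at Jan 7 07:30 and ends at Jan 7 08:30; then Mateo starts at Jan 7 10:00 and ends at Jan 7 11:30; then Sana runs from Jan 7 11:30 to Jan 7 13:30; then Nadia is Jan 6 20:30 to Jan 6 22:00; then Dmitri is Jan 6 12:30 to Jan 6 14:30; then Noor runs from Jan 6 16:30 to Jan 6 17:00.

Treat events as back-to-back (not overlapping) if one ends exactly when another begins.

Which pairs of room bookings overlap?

Check each pair: they overlap iff neither finishes before the other starts.
Sorted by start: Tariq, Dmitri, Noor, Nadia, Kenji, Priya, Mateo, Sana.
Dmitri starts after Tariq ends — done with Tariq.
Noor starts after Dmitri ends — done with Dmitri.
Nadia starts after Noor ends — done with Noor.
Kenji starts after Nadia ends — done with Nadia.
Priya starts exactly when Kenji ends (back-to-back, no overlap) — done with Kenji.
Mateo starts after Priya ends — done with Priya.
Sana starts exactly when Mateo ends (back-to-back, no overlap).

none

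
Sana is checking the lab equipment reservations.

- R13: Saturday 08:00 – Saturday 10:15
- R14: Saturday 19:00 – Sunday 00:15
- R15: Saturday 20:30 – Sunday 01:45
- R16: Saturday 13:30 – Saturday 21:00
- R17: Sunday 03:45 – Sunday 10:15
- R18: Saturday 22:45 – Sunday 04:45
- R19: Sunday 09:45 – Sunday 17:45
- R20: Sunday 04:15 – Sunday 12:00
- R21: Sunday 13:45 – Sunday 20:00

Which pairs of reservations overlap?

R14 & R15, R14 & R16, R14 & R18, R15 & R16, R15 & R18, R17 & R18, R17 & R19, R17 & R20, R18 & R20, R19 & R20, R19 & R21

Check each pair: they overlap iff neither finishes before the other starts.
Sorted by start: R13, R16, R14, R15, R18, R17, R20, R19, R21.
R16 starts after R13 ends; R13 is clear from here.
R14 starts before R16 ends → R16 and R14 overlap.
R15 starts before R16 ends → R16 and R15 overlap.
R18 starts after R16 ends; R16 is clear from here.
R15 starts before R14 ends → R14 and R15 overlap.
R18 starts before R14 ends → R14 and R18 overlap.
R17 starts after R14 ends; R14 is clear from here.
R18 starts before R15 ends → R15 and R18 overlap.
R17 starts after R15 ends; R15 is clear from here.
R17 starts before R18 ends → R18 and R17 overlap.
R20 starts before R18 ends → R18 and R20 overlap.
R19 starts after R18 ends; R18 is clear from here.
R20 starts before R17 ends → R17 and R20 overlap.
R19 starts before R17 ends → R17 and R19 overlap.
R21 starts after R17 ends.
R19 starts before R20 ends → R20 and R19 overlap.
R21 starts after R20 ends.
R21 starts before R19 ends → R19 and R21 overlap.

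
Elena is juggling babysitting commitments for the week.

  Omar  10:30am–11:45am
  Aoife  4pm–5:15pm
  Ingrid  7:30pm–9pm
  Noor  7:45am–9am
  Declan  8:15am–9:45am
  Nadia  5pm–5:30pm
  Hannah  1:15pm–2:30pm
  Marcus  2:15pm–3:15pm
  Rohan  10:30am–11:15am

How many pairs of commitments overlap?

4

Sorted by start: Noor, Declan, Rohan, Omar, Hannah, Marcus, Aoife, Nadia, Ingrid.
Declan starts before Noor ends → Noor and Declan overlap.
Rohan starts after Noor ends, so Noor has no further overlaps.
Rohan starts after Declan ends, so Declan has no further overlaps.
Omar starts before Rohan ends → Rohan and Omar overlap.
Hannah starts after Rohan ends, so Rohan has no further overlaps.
Hannah starts after Omar ends, so Omar has no further overlaps.
Marcus starts before Hannah ends → Hannah and Marcus overlap.
Aoife starts after Hannah ends, so Hannah has no further overlaps.
Aoife starts after Marcus ends, so Marcus has no further overlaps.
Nadia starts before Aoife ends → Aoife and Nadia overlap.
Ingrid starts after Aoife ends.
Ingrid starts after Nadia ends.
Overlapping pairs: Aoife & Nadia, Declan & Noor, Hannah & Marcus, Omar & Rohan — 4 in total.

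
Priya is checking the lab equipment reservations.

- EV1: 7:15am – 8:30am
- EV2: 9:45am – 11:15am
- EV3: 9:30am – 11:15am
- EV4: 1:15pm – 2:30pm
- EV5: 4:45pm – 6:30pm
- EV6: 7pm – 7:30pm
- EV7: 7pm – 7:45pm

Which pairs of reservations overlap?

Sorted by start: EV1, EV3, EV2, EV4, EV5, EV6, EV7.
EV3 starts after EV1 ends; EV1 is clear from here.
EV2 starts before EV3 ends → EV3 and EV2 overlap.
EV4 starts after EV3 ends; EV3 is clear from here.
EV4 starts after EV2 ends; EV2 is clear from here.
EV5 starts after EV4 ends; EV4 is clear from here.
EV6 starts after EV5 ends; EV5 is clear from here.
EV7 starts before EV6 ends → EV6 and EV7 overlap.

EV2 & EV3, EV6 & EV7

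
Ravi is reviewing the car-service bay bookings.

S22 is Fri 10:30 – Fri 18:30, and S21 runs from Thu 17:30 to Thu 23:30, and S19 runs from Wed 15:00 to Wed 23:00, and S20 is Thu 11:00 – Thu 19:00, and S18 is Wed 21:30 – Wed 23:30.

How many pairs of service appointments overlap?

Two intervals overlap when each starts before the other ends.
Sorted by start: S19, S18, S20, S21, S22.
S18 starts before S19 ends → S19 and S18 overlap.
S20 starts after S19 ends, so S19 has no further overlaps.
S20 starts after S18 ends, so S18 has no further overlaps.
S21 starts before S20 ends → S20 and S21 overlap.
S22 starts after S20 ends.
S22 starts after S21 ends.
Overlapping pairs: S18 & S19, S20 & S21 — 2 in total.

2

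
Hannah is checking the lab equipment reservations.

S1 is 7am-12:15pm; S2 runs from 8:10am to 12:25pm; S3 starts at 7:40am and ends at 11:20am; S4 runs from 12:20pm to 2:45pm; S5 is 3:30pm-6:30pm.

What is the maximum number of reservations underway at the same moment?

3

Sweep the timeline, counting +1 at each start and −1 at each end (ends before starts at a tie):
7am start S1 → 1
7:40am start S3 → 2
8:10am start S2 → 3
11:20am end S3 → 2
12:15pm end S1 → 1
12:20pm start S4 → 2
12:25pm end S2 → 1
2:45pm end S4 → 0
3:30pm start S5 → 1
6:30pm end S5 → 0
Peak is 3, at 8:10am (S1, S2, S3).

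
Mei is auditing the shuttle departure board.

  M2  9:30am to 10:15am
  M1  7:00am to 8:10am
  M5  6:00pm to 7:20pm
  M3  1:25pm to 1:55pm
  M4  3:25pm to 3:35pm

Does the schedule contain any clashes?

No

Sorted by start: M1, M2, M3, M4, M5.
M2 starts after M1 ends — done with M1.
M3 starts after M2 ends — done with M2.
M4 starts after M3 ends — done with M3.
M5 starts after M4 ends.
Every pair is clear; the schedule has no overlaps.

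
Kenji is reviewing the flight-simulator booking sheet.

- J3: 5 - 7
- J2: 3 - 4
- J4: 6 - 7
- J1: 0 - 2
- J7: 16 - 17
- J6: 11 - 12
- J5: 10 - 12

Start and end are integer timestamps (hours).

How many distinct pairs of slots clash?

Sorted by start: J1, J2, J3, J4, J5, J6, J7.
J2 starts after J1 ends, so nothing later overlaps J1 either.
J3 starts after J2 ends, so nothing later overlaps J2 either.
J4 starts before J3 ends → J3 and J4 overlap.
J5 starts after J3 ends, so nothing later overlaps J3 either.
J5 starts after J4 ends, so nothing later overlaps J4 either.
J6 starts before J5 ends → J5 and J6 overlap.
J7 starts after J5 ends.
J7 starts after J6 ends.
Overlapping pairs: J3 & J4, J5 & J6 — 2 in total.

2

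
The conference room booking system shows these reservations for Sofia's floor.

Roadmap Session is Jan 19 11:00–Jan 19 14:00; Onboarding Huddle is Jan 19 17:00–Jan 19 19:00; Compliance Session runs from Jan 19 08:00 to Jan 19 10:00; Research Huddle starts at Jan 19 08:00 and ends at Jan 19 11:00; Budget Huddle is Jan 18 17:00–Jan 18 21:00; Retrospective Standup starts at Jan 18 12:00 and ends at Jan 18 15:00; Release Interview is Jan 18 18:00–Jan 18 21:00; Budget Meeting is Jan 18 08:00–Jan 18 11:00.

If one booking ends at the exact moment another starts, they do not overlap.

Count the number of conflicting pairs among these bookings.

2

Sorted by start: Budget Meeting, Retrospective Standup, Budget Huddle, Release Interview, Research Huddle, Compliance Session, Roadmap Session, Onboarding Huddle.
Retrospective Standup starts after Budget Meeting ends, so Budget Meeting has no further overlaps.
Budget Huddle starts after Retrospective Standup ends, so Retrospective Standup has no further overlaps.
Release Interview starts before Budget Huddle ends → Budget Huddle and Release Interview overlap.
Research Huddle starts after Budget Huddle ends, so Budget Huddle has no further overlaps.
Research Huddle starts after Release Interview ends, so Release Interview has no further overlaps.
Compliance Session starts before Research Huddle ends → Research Huddle and Compliance Session overlap.
Roadmap Session starts exactly when Research Huddle ends (back-to-back, no overlap), so Research Huddle has no further overlaps.
Roadmap Session starts after Compliance Session ends, so Compliance Session has no further overlaps.
Onboarding Huddle starts after Roadmap Session ends.
Overlapping pairs: Budget Huddle & Release Interview, Compliance Session & Research Huddle — 2 in total.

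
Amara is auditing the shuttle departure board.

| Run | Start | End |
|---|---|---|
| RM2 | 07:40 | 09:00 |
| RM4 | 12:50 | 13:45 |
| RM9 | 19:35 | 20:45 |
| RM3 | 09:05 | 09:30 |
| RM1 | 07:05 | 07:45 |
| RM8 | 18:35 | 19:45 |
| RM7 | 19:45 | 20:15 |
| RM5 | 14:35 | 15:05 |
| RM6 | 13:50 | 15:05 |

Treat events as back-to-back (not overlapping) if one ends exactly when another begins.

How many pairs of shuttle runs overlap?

Sorted by start: RM1, RM2, RM3, RM4, RM6, RM5, RM8, RM9, RM7.
RM2 starts before RM1 ends → RM1 and RM2 overlap.
RM3 starts after RM1 ends — done with RM1.
RM3 starts after RM2 ends — done with RM2.
RM4 starts after RM3 ends — done with RM3.
RM6 starts after RM4 ends — done with RM4.
RM5 starts before RM6 ends → RM6 and RM5 overlap.
RM8 starts after RM6 ends — done with RM6.
RM8 starts after RM5 ends — done with RM5.
RM9 starts before RM8 ends → RM8 and RM9 overlap.
RM7 starts exactly when RM8 ends (back-to-back, no overlap).
RM7 starts before RM9 ends → RM9 and RM7 overlap.
Overlapping pairs: RM1 & RM2, RM5 & RM6, RM7 & RM9, RM8 & RM9 — 4 in total.

4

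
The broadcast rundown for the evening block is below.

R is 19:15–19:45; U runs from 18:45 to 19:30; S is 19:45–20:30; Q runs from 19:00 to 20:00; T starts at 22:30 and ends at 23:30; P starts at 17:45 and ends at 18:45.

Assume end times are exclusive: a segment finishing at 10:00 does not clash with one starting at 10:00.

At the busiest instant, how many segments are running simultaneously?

3

Walk through starts and ends in time order (an end at T is processed before a start at T):
17:45 start P → 1
18:45 end P → 0
18:45 start U → 1
19:00 start Q → 2
19:15 start R → 3
19:30 end U → 2
19:45 end R → 1
19:45 start S → 2
20:00 end Q → 1
20:30 end S → 0
22:30 start T → 1
23:30 end T → 0
Peak is 3, at 19:15 (Q, R, U).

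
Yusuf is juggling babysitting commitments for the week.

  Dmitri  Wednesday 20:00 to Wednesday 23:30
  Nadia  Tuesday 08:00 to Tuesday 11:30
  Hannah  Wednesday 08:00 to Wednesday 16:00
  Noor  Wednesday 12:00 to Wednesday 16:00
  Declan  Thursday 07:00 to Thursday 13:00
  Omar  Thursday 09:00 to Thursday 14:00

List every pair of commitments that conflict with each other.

Declan & Omar, Hannah & Noor

Two intervals overlap when each starts before the other ends.
Sorted by start: Nadia, Hannah, Noor, Dmitri, Declan, Omar.
Hannah starts after Nadia ends — done with Nadia.
Noor starts before Hannah ends → Hannah and Noor overlap.
Dmitri starts after Hannah ends — done with Hannah.
Dmitri starts after Noor ends — done with Noor.
Declan starts after Dmitri ends — done with Dmitri.
Omar starts before Declan ends → Declan and Omar overlap.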